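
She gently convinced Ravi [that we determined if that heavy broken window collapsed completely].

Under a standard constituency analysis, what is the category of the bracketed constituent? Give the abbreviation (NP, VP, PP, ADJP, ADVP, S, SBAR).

SBAR

The bracketed span "that we determined if that heavy broken window collapsed completely" is headed by "that", making it a subordinate clause (SBAR).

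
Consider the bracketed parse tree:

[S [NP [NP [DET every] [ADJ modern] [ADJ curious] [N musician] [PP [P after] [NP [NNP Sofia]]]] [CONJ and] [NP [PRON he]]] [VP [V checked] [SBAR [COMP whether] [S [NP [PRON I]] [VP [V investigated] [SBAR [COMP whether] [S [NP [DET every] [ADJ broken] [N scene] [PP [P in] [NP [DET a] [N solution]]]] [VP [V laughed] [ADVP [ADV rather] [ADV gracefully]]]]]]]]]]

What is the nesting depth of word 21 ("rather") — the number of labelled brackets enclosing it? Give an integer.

10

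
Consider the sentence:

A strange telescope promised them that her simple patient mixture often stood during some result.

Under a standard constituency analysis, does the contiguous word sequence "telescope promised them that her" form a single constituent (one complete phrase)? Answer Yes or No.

No

The sequence begins inside the noun phrase "a strange telescope" and ends inside the verb phrase "promised them that her simple patient mixture often stood during some result"; it crosses a phrase boundary, so no single node in the tree spans exactly those words.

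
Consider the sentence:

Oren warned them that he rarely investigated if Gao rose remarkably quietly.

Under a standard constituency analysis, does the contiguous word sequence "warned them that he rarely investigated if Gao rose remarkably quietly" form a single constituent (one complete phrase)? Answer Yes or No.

"warned them that he rarely investigated if Gao rose remarkably quietly" is exactly the verb phrase [VP warned them that he rarely investigated if Gao rose remarkably quietly], a complete constituent.

Yes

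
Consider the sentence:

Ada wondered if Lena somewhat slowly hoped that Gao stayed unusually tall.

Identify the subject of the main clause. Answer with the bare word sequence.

Ada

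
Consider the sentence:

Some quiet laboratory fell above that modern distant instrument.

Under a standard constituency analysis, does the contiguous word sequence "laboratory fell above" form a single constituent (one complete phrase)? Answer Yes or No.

No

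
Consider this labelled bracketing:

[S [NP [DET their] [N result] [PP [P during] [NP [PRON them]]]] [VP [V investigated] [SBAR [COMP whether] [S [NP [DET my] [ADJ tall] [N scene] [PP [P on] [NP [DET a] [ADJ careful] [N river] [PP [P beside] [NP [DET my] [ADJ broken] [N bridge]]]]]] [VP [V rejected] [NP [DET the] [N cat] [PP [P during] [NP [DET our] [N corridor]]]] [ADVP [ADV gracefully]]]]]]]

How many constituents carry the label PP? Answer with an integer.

4

Listing each PP by its span: [PP during them]; [PP on a careful river beside my broken bridge]; [PP beside my broken bridge]; [PP during our corridor] — that makes 4.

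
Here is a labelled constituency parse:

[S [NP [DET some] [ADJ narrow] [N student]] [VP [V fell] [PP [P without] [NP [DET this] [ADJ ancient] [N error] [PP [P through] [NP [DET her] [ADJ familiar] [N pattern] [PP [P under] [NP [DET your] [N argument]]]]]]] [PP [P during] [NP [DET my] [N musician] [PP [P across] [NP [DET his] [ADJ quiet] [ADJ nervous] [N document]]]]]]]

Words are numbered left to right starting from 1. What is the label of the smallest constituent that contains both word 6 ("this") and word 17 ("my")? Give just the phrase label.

VP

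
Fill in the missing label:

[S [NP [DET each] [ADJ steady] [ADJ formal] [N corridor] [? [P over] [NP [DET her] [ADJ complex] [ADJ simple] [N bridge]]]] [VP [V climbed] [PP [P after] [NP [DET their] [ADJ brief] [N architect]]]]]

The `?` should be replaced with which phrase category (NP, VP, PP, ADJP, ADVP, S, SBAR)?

PP

Looking at what the `?` directly dominates — P 'over', NP — this is a prepositional phrase (PP).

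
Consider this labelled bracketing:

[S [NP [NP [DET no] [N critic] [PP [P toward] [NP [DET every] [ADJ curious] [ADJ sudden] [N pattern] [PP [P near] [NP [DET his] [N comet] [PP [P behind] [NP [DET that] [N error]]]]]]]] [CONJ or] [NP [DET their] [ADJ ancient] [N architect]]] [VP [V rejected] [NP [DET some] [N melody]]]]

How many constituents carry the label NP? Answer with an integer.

Scanning left to right, an opening `[NP` appears at word positions 1, 1, 4, 9, 12, 15, 19 — 7 in total.

7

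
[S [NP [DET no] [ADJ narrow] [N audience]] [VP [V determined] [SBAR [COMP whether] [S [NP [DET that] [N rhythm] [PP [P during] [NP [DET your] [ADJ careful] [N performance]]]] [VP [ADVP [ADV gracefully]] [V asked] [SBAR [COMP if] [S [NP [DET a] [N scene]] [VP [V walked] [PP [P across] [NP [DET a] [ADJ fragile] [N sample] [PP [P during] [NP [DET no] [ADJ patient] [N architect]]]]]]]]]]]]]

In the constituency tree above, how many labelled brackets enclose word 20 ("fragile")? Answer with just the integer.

11

Path from the root down to the word: S → VP → SBAR → S → VP → SBAR → S → VP → PP → NP → ADJ. That is 11 enclosing brackets.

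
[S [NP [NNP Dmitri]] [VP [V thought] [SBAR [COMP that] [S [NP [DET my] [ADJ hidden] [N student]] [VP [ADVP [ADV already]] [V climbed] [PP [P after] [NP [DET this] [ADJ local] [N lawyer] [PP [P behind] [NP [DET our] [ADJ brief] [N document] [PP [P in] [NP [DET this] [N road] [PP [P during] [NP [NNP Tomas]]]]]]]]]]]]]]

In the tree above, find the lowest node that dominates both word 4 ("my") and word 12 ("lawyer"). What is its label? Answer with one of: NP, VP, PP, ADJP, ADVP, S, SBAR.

S

The smallest bracket enclosing both words is [S my hidden student already climbed after this local lawyer behind our brief document in this road during Tomas], so the label is S.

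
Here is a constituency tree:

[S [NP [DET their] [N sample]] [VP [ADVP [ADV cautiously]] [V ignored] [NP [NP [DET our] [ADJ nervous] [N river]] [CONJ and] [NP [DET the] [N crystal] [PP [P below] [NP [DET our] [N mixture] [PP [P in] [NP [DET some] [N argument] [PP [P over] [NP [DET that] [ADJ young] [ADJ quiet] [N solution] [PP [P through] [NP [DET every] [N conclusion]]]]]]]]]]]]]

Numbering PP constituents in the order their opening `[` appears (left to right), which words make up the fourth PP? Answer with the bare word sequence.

through every conclusion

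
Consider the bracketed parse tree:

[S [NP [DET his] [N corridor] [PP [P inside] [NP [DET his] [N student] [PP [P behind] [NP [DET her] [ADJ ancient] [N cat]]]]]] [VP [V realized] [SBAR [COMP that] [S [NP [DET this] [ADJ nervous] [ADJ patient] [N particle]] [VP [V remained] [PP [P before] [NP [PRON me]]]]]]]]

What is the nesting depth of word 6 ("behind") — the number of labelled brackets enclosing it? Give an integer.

The word sits inside P, which is inside PP, inside NP, inside PP, inside NP, inside S — 6 brackets in all.

6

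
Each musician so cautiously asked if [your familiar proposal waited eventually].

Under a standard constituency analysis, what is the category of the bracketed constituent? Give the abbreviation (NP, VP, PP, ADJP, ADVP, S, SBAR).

"waited" is the head of the bracketed span, so the span is a clause: S.

S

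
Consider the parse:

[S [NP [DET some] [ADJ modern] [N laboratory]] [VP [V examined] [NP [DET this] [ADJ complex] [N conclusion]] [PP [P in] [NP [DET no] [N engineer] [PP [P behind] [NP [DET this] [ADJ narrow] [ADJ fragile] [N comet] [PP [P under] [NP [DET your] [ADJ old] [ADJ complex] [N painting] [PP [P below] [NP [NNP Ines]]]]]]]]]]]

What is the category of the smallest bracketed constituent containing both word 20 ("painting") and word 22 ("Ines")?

NP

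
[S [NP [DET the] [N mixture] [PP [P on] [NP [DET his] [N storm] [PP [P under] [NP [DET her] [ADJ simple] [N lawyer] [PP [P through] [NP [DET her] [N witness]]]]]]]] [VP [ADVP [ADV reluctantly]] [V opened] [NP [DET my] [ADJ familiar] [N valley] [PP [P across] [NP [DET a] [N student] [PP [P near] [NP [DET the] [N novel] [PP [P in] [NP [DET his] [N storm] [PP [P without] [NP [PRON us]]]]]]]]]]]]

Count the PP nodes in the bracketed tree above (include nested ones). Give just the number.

7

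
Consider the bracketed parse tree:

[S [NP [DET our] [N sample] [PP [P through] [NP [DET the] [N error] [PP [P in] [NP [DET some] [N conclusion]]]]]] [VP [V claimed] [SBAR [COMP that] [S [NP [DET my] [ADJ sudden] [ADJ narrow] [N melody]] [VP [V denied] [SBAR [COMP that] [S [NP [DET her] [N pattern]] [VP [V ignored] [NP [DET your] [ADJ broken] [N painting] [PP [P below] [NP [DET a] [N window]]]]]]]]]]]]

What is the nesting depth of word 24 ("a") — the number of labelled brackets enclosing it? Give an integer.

12

Counting open brackets not yet closed at "a": [S [VP [SBAR [S [VP [SBAR [S [VP [NP [PP [NP [DET = 12.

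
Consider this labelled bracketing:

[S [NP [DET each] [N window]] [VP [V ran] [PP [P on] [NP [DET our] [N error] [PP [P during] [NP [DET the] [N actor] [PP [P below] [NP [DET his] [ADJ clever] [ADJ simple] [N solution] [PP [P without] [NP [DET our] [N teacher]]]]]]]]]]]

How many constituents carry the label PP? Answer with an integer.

4

Listing each PP by its span: [PP on our error during the actor below his clever simple solution without our teacher]; [PP during the actor below his clever simple solution without our teacher]; [PP below his clever simple solution without our teacher]; [PP without our teacher] — that makes 4.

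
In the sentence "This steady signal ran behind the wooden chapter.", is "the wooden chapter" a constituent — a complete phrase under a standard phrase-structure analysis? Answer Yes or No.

Yes

These words form the whole noun phrase headed by "chapter", so yes — one constituent.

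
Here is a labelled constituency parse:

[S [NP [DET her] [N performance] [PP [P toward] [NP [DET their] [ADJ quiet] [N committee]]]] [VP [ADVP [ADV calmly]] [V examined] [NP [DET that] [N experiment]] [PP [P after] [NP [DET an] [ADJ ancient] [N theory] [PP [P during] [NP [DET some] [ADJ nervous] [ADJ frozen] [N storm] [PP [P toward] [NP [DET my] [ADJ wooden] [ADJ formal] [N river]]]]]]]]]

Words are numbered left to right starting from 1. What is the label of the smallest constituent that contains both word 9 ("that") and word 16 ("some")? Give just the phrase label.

VP

The smallest bracket enclosing both words is [VP calmly examined that experiment after an ancient theory during some nervous frozen storm toward my wooden formal river], so the label is VP.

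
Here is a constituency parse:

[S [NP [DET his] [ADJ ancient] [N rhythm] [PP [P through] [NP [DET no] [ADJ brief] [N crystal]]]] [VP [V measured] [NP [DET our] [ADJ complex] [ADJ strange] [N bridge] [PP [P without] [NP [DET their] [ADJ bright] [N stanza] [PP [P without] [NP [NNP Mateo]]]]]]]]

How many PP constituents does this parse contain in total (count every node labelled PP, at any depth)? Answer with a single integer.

3

Scanning left to right, an opening `[PP` appears at word positions 4, 13, 17 — 3 in total.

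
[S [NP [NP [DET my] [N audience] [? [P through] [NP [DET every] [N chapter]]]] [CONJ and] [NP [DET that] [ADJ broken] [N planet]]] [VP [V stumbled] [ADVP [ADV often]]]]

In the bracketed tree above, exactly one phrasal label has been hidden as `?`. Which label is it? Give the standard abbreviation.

PP

The `?` node immediately contains: P 'through', NP. That is the internal structure of a prepositional phrase, so the label is PP.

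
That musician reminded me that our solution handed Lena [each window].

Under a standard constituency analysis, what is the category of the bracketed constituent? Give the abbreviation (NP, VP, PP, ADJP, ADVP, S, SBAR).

NP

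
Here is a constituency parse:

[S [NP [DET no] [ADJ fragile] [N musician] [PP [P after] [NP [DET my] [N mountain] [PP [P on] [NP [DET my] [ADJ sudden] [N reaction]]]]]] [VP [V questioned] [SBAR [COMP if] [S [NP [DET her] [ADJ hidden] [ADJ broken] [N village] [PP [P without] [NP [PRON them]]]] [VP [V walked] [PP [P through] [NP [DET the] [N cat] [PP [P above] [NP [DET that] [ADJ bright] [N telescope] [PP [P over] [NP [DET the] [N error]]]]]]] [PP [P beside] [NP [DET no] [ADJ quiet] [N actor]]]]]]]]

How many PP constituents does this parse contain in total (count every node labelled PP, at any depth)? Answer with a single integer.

Listing each PP by its span: [PP after my mountain on my sudden reaction]; [PP on my sudden reaction]; [PP without them]; [PP through the cat above that bright telescope over the error]; [PP above that bright telescope over the error]; [PP over the error] … — that makes 7.

7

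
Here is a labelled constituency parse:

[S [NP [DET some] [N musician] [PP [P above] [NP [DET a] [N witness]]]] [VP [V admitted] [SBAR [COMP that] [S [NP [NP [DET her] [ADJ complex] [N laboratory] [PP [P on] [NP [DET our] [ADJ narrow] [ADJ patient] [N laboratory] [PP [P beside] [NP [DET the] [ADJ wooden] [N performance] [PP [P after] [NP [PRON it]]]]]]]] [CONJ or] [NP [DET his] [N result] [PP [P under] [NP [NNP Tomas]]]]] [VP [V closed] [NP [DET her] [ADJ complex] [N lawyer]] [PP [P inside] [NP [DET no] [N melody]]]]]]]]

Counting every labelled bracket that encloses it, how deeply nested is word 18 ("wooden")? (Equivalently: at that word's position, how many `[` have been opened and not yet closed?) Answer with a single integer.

Counting open brackets not yet closed at "wooden": [S [VP [SBAR [S [NP [NP [PP [NP [PP [NP [ADJ = 11.

11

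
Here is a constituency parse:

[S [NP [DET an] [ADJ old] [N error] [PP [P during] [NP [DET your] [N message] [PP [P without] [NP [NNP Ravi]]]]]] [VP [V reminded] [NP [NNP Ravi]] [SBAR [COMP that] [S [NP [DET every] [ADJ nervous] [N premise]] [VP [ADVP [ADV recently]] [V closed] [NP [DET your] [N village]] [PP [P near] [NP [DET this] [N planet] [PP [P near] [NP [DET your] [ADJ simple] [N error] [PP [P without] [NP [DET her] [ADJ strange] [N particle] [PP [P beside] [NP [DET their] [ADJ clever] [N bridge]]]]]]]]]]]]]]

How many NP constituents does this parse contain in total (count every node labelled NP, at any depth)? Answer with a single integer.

Scanning left to right, an opening `[NP` appears at word positions 1, 5, 8, 10, 12, 17, 20, 23, 27, 31 — 10 in total.

10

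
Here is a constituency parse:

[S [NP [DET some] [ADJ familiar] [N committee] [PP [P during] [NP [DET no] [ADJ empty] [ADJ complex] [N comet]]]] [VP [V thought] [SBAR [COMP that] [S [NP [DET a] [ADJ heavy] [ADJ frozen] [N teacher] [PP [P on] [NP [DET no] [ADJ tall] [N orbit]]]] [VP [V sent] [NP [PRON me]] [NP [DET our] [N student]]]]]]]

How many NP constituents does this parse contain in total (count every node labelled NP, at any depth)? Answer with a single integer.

Listing each NP by its span: [NP some familiar committee during no empty complex comet]; [NP no empty complex comet]; [NP a heavy frozen teacher on no tall orbit]; [NP no tall orbit]; [NP me]; [NP our student] — that makes 6.

6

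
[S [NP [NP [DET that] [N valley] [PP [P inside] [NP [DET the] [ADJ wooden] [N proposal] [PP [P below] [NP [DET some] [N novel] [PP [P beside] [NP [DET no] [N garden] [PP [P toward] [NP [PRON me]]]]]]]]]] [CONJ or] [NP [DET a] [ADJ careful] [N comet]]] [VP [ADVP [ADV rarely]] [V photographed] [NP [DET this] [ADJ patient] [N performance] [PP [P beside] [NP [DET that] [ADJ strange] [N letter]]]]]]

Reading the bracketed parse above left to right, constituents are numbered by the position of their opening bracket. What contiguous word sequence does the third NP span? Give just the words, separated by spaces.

the wooden proposal below some novel beside no garden toward me

In left-to-right order the NP constituents are "that valley inside the wooden proposal below some novel beside no garden toward me or a careful comet"; "that valley inside the wooden proposal below some novel beside no garden toward me"; "the wooden proposal below some novel beside no garden toward me"; "some novel beside no garden toward me"; "no garden toward me"; "me"; "a careful comet"; "this patient performance beside that strange letter"; "that strange letter". Number 3 is "the wooden proposal below some novel beside no garden toward me".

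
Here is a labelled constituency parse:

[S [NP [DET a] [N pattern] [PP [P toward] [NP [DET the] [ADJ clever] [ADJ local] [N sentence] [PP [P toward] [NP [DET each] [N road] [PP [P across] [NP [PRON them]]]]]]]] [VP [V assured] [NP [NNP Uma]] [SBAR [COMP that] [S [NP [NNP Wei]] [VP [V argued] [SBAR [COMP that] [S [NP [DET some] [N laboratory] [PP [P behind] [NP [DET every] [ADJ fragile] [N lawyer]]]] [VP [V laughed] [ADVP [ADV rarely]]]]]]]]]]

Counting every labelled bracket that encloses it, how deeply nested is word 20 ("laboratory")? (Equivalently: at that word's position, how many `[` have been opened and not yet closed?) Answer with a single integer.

9

Counting open brackets not yet closed at "laboratory": [S [VP [SBAR [S [VP [SBAR [S [NP [N = 9.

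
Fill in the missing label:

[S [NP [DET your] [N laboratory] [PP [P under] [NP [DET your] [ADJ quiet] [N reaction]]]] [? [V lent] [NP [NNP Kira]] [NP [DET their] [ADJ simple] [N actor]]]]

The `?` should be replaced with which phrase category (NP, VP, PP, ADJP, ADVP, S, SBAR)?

VP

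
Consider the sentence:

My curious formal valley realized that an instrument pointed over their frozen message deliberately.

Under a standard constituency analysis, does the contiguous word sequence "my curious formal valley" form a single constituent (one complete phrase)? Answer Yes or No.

These words form the whole noun phrase headed by "valley", so yes — one constituent.

Yes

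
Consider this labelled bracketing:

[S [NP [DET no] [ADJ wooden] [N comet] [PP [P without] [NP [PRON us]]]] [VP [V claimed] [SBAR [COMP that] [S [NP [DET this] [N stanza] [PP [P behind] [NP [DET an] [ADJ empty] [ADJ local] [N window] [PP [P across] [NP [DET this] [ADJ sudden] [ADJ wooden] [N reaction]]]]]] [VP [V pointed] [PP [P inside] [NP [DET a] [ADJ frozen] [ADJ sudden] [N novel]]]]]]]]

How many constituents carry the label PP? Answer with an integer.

4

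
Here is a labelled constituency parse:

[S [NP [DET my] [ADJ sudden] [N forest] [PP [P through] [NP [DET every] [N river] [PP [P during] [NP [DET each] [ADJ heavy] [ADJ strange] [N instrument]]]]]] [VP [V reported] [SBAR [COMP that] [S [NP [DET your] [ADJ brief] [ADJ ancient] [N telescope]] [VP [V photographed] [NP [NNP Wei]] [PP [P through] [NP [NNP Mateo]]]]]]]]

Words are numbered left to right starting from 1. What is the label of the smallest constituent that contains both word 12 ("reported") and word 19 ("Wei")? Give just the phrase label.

VP

Both words fall inside [VP reported that your brief ancient telescope photographed Wei through Mateo] (words 12–21), and no smaller constituent contains them both. Label: VP.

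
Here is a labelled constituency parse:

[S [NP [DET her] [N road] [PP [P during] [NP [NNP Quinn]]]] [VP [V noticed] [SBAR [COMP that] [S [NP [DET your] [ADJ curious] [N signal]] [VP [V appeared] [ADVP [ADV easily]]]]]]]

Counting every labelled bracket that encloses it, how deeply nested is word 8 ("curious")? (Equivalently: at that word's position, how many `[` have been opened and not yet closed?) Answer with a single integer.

6

The word sits inside ADJ, which is inside NP, inside S, inside SBAR, inside VP, inside S — 6 brackets in all.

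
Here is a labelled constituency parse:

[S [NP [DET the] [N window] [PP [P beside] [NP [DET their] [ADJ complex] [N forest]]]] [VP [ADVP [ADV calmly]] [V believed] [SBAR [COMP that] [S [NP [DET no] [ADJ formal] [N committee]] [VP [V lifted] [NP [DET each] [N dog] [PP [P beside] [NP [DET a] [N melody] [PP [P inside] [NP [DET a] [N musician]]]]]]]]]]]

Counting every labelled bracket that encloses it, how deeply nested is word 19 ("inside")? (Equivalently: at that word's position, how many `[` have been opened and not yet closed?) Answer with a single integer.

Counting open brackets not yet closed at "inside": [S [VP [SBAR [S [VP [NP [PP [NP [PP [P = 10.

10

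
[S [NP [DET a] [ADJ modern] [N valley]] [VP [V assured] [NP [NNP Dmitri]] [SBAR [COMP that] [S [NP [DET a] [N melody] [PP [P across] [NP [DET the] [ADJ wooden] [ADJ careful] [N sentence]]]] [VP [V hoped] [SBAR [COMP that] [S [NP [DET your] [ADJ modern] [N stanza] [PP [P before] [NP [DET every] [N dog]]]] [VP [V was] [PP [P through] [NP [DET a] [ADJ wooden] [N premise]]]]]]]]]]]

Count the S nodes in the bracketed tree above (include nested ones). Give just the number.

Listing each S by its span: [S a modern valley assured Dmitri that a melody across the wooden careful sentence hoped that your modern stanza before every dog was through a wooden premise]; [S a melody across the wooden careful sentence hoped that your modern stanza before every dog was through a wooden premise]; [S your modern stanza before every dog was through a wooden premise] — that makes 3.

3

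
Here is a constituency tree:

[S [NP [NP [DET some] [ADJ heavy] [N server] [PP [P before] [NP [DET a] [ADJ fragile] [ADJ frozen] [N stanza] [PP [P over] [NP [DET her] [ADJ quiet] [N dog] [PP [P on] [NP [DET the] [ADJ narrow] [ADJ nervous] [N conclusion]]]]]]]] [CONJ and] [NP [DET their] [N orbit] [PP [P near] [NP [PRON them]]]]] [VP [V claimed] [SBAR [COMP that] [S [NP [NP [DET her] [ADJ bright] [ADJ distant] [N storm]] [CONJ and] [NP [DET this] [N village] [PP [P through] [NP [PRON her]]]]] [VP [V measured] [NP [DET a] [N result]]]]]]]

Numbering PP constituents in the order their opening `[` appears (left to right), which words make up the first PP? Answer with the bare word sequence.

before a fragile frozen stanza over her quiet dog on the narrow nervous conclusion

Opening `[PP` markers occur at word positions 4, 9, 13, 21, 32; the first of these opens the constituent [PP before a fragile frozen stanza over her quiet dog on the narrow nervous conclusion].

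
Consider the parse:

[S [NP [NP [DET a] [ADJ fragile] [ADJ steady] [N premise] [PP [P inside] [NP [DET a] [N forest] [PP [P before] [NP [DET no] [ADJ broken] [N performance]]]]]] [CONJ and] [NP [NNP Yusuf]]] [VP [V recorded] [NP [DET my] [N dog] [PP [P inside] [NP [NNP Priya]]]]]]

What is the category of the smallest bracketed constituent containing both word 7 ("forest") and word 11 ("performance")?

NP

Both words fall inside [NP a forest before no broken performance] (words 6–11), and no smaller constituent contains them both. Label: NP.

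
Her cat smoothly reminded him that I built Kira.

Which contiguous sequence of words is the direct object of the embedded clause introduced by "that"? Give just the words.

Kira

"built" heads the VP of the embedded clause introduced by "that", and "Kira" is its direct object.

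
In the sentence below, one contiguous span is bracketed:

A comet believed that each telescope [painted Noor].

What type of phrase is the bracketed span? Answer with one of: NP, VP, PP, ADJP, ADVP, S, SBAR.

VP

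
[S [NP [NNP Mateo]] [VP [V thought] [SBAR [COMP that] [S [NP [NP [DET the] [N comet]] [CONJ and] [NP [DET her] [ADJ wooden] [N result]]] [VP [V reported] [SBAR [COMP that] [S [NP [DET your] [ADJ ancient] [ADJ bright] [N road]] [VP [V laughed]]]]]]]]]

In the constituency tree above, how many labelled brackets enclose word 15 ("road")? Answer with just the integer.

9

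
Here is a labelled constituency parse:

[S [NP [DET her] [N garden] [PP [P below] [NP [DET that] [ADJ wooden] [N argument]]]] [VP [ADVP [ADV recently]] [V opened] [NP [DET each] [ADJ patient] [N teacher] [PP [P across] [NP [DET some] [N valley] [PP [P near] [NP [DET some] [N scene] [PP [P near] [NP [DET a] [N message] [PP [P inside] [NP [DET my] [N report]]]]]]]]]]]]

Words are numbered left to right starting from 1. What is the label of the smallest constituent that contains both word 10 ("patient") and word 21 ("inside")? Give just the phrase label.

Word 10 lies under S → VP → NP → ADJ; word 21 lies under S → VP → NP → PP → NP → PP → NP → PP → NP → PP → P. The lowest shared node is the NP.

NP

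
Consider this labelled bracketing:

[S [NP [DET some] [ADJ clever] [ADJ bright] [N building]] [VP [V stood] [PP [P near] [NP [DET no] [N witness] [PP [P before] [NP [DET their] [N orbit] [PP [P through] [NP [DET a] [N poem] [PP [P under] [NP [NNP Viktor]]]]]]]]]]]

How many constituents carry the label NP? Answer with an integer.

Scanning left to right, an opening `[NP` appears at word positions 1, 7, 10, 13, 16 — 5 in total.

5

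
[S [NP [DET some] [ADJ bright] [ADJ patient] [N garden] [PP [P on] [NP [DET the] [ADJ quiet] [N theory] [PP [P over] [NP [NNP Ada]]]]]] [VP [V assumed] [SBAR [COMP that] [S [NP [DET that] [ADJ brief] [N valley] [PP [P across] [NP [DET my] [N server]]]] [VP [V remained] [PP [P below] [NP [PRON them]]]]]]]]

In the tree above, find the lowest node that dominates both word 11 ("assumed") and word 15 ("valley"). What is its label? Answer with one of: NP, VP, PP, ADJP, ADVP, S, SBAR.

VP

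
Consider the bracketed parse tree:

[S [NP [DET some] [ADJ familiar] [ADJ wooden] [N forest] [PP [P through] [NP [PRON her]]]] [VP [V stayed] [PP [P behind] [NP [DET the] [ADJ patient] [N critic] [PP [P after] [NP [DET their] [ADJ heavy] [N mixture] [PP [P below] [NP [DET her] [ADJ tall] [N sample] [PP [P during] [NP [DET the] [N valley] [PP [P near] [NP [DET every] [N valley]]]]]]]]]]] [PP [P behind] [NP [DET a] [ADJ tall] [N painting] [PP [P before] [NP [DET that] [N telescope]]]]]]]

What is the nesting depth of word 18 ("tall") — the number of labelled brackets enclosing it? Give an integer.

9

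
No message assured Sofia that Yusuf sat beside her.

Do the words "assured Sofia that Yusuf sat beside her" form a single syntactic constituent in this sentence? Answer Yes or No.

Yes

The sequence corresponds to a single VP node — the verb phrase "assured Sofia that Yusuf sat beside her".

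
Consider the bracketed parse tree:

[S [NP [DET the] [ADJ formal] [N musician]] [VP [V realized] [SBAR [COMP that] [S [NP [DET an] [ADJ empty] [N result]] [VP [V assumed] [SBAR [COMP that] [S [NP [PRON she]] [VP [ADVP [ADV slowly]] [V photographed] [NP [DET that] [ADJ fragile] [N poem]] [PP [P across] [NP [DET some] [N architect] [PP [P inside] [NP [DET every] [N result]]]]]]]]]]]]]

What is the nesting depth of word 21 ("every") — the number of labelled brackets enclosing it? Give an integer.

Counting open brackets not yet closed at "every": [S [VP [SBAR [S [VP [SBAR [S [VP [PP [NP [PP [NP [DET = 13.

13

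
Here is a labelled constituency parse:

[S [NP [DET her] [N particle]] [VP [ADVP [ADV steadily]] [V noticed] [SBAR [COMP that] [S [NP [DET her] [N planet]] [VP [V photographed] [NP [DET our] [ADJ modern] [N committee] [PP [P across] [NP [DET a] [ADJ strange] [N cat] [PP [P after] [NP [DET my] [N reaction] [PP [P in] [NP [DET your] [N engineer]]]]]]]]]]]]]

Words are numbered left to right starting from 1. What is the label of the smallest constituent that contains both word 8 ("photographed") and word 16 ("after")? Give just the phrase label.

VP

The smallest bracket enclosing both words is [VP photographed our modern committee across a strange cat after my reaction in your engineer], so the label is VP.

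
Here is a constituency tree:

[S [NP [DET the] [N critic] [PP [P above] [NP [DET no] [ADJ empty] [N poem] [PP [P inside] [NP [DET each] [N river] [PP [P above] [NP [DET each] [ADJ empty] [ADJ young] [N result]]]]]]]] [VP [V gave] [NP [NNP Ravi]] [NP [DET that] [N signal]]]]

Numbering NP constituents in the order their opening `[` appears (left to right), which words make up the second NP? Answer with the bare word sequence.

Opening `[NP` markers occur at word positions 1, 4, 8, 11, 16, 17; the second of these opens the constituent [NP no empty poem inside each river above each empty young result].

no empty poem inside each river above each empty young result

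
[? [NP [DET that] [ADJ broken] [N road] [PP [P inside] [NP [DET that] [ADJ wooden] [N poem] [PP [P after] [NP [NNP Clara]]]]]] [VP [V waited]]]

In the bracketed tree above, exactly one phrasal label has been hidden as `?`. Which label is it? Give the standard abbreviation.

S

The `?` node immediately contains: NP, VP. That is the internal structure of a clause, so the label is S.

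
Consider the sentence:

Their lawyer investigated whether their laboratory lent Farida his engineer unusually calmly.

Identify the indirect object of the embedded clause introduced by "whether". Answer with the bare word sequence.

Farida

"lent" heads the VP of the embedded clause introduced by "whether", and "Farida" is its indirect object.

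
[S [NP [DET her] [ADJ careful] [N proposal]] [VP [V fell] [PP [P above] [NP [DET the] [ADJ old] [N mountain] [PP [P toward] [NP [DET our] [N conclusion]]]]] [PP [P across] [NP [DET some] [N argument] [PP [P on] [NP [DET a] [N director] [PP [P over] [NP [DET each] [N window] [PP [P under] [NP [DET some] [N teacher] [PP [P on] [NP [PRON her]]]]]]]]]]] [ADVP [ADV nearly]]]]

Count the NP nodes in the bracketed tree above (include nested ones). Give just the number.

Scanning left to right, an opening `[NP` appears at word positions 1, 6, 10, 13, 16, 19, 22, 25 — 8 in total.

8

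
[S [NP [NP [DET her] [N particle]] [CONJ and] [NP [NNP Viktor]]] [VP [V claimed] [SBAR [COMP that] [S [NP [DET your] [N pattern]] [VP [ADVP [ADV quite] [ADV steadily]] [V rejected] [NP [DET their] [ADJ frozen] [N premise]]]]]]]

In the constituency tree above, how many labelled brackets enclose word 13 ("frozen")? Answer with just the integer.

7

The word sits inside ADJ, which is inside NP, inside VP, inside S, inside SBAR, inside VP, inside S — 7 brackets in all.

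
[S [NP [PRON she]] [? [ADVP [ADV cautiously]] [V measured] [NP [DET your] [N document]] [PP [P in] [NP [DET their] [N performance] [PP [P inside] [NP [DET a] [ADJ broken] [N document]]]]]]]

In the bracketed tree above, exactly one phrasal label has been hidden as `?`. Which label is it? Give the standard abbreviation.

VP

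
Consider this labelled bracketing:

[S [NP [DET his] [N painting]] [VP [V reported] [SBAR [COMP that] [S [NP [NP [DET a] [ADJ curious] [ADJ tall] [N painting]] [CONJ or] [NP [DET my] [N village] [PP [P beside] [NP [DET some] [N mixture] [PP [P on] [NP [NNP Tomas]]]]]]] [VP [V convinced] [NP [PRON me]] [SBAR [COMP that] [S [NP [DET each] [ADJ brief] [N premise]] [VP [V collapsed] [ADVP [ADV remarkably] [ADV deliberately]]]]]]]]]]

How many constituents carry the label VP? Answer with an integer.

3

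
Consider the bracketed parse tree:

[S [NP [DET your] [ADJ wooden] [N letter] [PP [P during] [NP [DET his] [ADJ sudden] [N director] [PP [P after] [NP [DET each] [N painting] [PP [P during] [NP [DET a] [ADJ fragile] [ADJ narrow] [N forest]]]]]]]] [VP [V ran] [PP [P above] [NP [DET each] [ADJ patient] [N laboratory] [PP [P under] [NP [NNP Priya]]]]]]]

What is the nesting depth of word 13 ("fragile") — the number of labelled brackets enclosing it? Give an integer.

9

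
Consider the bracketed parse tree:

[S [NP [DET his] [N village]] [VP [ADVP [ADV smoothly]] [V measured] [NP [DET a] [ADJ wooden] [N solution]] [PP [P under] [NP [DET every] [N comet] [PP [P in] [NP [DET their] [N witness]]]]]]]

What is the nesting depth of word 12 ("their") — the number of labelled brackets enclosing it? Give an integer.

7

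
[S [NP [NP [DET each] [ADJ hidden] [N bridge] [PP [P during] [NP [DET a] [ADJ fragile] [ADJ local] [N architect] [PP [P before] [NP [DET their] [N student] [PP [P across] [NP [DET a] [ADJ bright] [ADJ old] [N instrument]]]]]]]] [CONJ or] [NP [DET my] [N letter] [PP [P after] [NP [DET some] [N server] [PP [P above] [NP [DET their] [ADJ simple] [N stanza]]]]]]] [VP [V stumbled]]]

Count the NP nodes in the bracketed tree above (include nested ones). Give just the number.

8

Listing each NP by its span: [NP each hidden bridge during a fragile local architect before their student across a bright old instrument or my letter after some server above their simple stanza]; [NP each hidden bridge during a fragile local architect before their student across a bright old instrument]; [NP a fragile local architect before their student across a bright old instrument]; [NP their student across a bright old instrument]; [NP a bright old instrument]; [NP my letter after some server above their simple stanza] … — that makes 8.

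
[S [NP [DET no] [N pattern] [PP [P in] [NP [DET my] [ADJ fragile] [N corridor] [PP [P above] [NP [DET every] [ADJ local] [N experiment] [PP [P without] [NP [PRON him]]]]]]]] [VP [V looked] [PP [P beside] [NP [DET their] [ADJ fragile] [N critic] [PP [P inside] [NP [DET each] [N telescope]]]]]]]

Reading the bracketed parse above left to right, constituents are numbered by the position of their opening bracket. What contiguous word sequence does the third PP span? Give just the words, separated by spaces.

without him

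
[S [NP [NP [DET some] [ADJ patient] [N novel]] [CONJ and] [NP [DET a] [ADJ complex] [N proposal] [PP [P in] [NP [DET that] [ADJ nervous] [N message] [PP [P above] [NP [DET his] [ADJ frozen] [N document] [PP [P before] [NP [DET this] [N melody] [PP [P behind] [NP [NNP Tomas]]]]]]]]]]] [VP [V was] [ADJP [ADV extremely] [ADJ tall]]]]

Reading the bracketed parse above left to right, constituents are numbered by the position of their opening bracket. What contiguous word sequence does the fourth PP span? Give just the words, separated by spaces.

In left-to-right order the PP constituents are "in that nervous message above his frozen document before this melody behind Tomas"; "above his frozen document before this melody behind Tomas"; "before this melody behind Tomas"; "behind Tomas". Number 4 is "behind Tomas".

behind Tomas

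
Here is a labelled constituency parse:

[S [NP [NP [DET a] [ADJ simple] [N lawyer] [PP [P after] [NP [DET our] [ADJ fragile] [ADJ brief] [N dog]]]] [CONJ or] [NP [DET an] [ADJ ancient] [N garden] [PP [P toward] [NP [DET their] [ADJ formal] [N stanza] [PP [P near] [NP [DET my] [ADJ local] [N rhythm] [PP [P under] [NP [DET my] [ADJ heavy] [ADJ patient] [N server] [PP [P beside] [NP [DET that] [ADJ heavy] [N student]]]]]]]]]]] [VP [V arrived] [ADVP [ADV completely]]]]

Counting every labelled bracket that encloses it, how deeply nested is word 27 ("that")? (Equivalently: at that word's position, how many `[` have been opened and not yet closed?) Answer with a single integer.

12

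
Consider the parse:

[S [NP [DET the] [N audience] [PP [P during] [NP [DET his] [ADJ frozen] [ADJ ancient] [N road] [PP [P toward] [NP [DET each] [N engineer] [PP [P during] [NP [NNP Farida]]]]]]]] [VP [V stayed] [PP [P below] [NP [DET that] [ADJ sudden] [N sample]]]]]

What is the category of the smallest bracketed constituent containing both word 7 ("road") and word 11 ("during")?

NP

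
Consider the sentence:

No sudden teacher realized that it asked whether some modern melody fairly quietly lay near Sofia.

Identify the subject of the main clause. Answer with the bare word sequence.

no sudden teacher

The subject of the main clause is the NP immediately before the verb "realized": "no sudden teacher".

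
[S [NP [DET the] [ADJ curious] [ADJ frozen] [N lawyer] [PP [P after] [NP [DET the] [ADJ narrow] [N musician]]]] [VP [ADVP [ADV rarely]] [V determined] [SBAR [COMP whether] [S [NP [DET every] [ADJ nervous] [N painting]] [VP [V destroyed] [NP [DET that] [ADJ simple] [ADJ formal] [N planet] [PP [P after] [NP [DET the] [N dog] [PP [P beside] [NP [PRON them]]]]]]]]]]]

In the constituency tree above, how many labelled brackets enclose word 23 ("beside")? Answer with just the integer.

10

Counting open brackets not yet closed at "beside": [S [VP [SBAR [S [VP [NP [PP [NP [PP [P = 10.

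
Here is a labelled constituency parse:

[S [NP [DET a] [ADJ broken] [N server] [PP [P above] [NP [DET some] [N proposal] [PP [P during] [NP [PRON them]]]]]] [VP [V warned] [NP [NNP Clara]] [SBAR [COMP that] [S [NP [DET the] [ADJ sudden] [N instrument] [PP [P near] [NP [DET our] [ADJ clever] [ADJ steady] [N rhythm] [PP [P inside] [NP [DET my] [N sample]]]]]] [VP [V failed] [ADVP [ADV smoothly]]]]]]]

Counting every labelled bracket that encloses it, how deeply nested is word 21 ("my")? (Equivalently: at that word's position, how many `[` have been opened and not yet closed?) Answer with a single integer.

Path from the root down to the word: S → VP → SBAR → S → NP → PP → NP → PP → NP → DET. That is 10 enclosing brackets.

10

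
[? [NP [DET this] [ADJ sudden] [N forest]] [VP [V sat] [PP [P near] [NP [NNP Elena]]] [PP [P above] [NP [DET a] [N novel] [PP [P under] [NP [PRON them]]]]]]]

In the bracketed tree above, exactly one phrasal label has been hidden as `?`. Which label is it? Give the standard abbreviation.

A constituent whose immediate children are NP, VP is a clause: S.

S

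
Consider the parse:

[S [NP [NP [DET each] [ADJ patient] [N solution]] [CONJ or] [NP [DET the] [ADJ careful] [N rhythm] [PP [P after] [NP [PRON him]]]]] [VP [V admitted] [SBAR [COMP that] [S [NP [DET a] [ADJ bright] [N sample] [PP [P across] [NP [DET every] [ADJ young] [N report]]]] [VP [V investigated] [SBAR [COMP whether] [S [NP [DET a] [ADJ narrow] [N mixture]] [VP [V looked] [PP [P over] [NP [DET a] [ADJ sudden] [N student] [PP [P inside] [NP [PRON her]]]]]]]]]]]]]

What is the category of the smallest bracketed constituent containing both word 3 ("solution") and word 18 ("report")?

S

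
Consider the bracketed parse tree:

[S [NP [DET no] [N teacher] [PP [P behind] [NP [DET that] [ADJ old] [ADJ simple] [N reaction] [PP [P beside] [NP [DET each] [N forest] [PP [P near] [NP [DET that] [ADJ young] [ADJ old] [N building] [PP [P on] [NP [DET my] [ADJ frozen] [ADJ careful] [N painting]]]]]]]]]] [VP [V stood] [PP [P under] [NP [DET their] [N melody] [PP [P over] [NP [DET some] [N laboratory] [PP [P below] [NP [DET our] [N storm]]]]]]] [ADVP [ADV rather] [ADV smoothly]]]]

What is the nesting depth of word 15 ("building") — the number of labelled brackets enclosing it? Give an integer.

Path from the root down to the word: S → NP → PP → NP → PP → NP → PP → NP → N. That is 9 enclosing brackets.

9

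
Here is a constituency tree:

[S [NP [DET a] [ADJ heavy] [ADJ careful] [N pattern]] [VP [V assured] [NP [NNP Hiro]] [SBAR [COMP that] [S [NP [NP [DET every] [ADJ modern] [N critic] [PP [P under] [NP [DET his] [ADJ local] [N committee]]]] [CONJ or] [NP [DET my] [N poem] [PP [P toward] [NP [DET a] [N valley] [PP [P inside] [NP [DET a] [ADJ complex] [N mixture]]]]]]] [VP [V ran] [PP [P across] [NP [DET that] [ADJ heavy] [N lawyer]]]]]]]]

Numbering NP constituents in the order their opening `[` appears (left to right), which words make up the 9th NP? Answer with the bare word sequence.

that heavy lawyer

Opening `[NP` markers occur at word positions 1, 6, 8, 8, 12, 16, 19, 22, 27; the 9th of these opens the constituent [NP that heavy lawyer].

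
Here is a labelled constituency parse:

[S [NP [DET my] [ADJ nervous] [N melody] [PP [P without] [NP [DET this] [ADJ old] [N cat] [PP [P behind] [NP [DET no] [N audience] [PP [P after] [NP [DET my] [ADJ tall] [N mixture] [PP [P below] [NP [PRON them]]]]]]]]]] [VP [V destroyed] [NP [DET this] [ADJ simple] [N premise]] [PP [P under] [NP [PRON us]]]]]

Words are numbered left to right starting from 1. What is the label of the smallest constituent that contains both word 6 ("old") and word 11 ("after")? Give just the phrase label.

NP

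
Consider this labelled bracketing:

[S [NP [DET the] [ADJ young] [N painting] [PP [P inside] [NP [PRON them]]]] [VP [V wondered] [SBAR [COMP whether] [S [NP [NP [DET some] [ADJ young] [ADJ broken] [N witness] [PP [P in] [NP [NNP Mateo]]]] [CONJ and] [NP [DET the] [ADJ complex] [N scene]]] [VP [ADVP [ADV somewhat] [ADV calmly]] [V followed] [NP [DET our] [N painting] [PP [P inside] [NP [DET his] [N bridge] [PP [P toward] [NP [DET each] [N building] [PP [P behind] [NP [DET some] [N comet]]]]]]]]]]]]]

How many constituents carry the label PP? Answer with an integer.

5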